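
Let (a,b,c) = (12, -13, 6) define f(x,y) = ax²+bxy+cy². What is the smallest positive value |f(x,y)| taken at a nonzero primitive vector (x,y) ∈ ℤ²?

translate: b→11 (≡-13 mod 24), so (12,-13,6)→(12,11,5)
flip: (12,11,5)→(5,-11,12)
translate: b→-1 (≡-11 mod 10), so (5,-11,12)→(5,-1,6)
reduced (well bottom): (5,-1,6) with a≤c, −a<b≤a
well minimum = a = 5

5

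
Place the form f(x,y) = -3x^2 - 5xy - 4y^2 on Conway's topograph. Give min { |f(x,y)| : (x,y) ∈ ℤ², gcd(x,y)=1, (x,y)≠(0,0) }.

translate: b→-1 (≡5 mod 6), so (3,5,4)→(3,-1,2)
flip: (3,-1,2)→(2,1,3)
reduced (well bottom): (2,1,3) with a≤c, −a<b≤a
well minimum |f| = |-2| = 2 (negative-definite)

2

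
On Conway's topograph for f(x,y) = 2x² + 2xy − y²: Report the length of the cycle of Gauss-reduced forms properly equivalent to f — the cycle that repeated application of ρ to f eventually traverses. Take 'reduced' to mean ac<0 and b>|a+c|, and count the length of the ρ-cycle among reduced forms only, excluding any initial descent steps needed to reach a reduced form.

D = 12, ⌊√D⌋ = 3
river: ρ → (-1,2,2)
river: ρ → (2,2,-1)
ρ-cycle length = 2 (tail of 0 descent steps not counted)

2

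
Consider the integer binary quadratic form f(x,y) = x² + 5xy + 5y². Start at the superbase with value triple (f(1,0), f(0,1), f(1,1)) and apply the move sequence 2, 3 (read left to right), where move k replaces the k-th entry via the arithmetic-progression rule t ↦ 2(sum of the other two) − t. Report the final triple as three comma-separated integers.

start (1,5,11) = (f(1,0),f(0,1),f(1,1))
replace slot 2: 2·(1+11) − 5 = 19 → (1,19,11)
replace slot 3: 2·(1+19) − 11 = 29 → (1,19,29)

1,19,29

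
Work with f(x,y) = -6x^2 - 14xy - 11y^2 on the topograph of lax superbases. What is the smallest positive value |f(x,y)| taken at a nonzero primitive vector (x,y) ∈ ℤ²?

translate: b→2 (≡14 mod 12), so (6,14,11)→(6,2,3)
flip: (6,2,3)→(3,-2,6)
reduced (well bottom): (3,-2,6) with a≤c, −a<b≤a
well minimum |f| = |-3| = 3 (negative-definite)

3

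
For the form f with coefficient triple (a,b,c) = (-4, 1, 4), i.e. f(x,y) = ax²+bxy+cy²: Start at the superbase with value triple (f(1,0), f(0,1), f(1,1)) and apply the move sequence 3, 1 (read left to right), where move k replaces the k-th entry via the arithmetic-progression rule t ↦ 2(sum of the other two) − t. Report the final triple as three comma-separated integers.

start (-4,4,1) = (f(1,0),f(0,1),f(1,1))
replace slot 3: 2·((-4)+4) − 1 = -1 → (-4,4,-1)
replace slot 1: 2·(4+(-1)) − (-4) = 10 → (10,4,-1)

10,4,-1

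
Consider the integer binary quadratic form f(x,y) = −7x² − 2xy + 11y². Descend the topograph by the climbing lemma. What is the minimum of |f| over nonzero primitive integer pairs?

descent: ρ → (11,2,-7)
descent: ρ → (-7,12,6)  [lands on river]
river: ρ → (6,12,-7)
river: ρ → (-7,16,2)
river: ρ → (2,16,-7)
closes: descent 2, river 4
min |a| on river = 2

2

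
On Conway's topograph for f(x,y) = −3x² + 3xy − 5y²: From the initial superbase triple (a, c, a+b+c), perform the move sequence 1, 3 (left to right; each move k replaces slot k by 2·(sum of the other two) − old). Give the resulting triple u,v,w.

start (-3,-5,-5) = (f(1,0),f(0,1),f(1,1))
replace slot 1: 2·((-5)+(-5)) − (-3) = -17 → (-17,-5,-5)
replace slot 3: 2·((-17)+(-5)) − (-5) = -39 → (-17,-5,-39)

-17,-5,-39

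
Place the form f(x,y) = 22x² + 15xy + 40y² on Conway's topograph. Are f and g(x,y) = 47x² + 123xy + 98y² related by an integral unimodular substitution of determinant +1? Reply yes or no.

D₁ = -3295, D₂ = -3295
f: reduced (well bottom): (22,15,40) with a≤c, −a<b≤a
g: translate: b→29 (≡123 mod 94), so (47,123,98)→(47,29,22)
g: flip: (47,29,22)→(22,-29,47)
g: translate: b→15 (≡-29 mod 44), so (22,-29,47)→(22,15,40)
g: reduced (well bottom): (22,15,40) with a≤c, −a<b≤a
reduced forms (22, 15, 40) vs (22, 15, 40) ⇒ equivalent

yes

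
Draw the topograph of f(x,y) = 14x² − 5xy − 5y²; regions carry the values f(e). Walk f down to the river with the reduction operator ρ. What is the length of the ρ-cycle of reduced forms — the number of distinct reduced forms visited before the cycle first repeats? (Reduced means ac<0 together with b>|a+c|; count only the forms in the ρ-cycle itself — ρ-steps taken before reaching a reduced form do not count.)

D = 305, ⌊√D⌋ = 17
descent: ρ → (-5,15,4)  [lands on river]
river: ρ → (4,17,-1)
river: ρ → (-1,17,4)
river: ρ → (4,15,-5)
ρ-cycle length = 4 (tail of 1 descent step not counted)

4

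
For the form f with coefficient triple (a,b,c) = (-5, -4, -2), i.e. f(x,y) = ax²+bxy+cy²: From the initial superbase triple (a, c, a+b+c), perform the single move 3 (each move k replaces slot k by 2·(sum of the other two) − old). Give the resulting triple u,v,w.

start (-5,-2,-11) = (f(1,0),f(0,1),f(1,1))
replace slot 3: 2·((-5)+(-2)) − (-11) = -3 → (-5,-2,-3)

-5,-2,-3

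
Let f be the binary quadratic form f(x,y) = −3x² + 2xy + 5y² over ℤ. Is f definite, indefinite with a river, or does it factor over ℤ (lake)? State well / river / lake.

D = b²−4ac = 2² − 4·(-3)·5 = 64
D = 8² is a perfect square ⇒ form factors over ℤ ⇒ lakes

lake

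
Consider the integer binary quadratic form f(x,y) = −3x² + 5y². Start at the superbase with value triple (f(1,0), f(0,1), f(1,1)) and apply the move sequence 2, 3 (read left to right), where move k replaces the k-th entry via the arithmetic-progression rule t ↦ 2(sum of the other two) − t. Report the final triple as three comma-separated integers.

start (-3,5,2) = (f(1,0),f(0,1),f(1,1))
replace slot 2: 2·((-3)+2) − 5 = -7 → (-3,-7,2)
replace slot 3: 2·((-3)+(-7)) − 2 = -22 → (-3,-7,-22)

-3,-7,-22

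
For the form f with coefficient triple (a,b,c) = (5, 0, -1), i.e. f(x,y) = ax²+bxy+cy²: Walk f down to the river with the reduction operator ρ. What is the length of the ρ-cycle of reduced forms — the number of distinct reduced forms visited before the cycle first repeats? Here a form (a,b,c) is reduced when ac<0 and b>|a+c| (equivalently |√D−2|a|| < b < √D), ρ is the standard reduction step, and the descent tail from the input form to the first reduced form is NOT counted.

D = 20, ⌊√D⌋ = 4
descent: ρ → (-1,4,1)  [lands on river]
river: ρ → (1,4,-1)
ρ-cycle length = 2 (tail of 1 descent step not counted)

2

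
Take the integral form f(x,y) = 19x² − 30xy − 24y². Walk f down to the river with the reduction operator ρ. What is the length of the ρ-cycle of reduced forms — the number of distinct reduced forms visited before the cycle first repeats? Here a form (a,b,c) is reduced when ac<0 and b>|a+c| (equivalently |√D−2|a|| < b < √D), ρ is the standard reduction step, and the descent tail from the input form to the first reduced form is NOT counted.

D = 2724, ⌊√D⌋ = 52
descent: ρ → (-24,30,19)  [lands on river]
river: ρ → (19,46,-8)
river: ρ → (-8,50,7)
river: ρ → (7,48,-15)
river: ρ → (-15,42,16)
river: ρ → (16,22,-35)
river: ρ → (-35,48,3)
river: ρ → (3,48,-35)
river: ρ → (-35,22,16)
river: ρ → (16,42,-15)
river: ρ → (-15,48,7)
river: ρ → (7,50,-8)
river: ρ → (-8,46,19)
river: ρ → (19,30,-24)
river: ρ → (-24,18,25)
river: ρ → (25,32,-17)
river: ρ → (-17,36,21)
river: ρ → (21,48,-5)
river: ρ → (-5,52,1)
river: ρ → (1,52,-5)
river: ρ → (-5,48,21)
river: ρ → (21,36,-17)
river: ρ → (-17,32,25)
river: ρ → (25,18,-24)
ρ-cycle length = 24 (tail of 1 descent step not counted)

24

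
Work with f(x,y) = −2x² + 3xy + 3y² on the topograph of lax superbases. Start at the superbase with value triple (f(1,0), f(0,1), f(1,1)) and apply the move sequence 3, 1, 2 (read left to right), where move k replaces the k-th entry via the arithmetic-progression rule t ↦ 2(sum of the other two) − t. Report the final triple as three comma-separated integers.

start (-2,3,4) = (f(1,0),f(0,1),f(1,1))
replace slot 3: 2·((-2)+3) − 4 = -2 → (-2,3,-2)
replace slot 1: 2·(3+(-2)) − (-2) = 4 → (4,3,-2)
replace slot 2: 2·(4+(-2)) − 3 = 1 → (4,1,-2)

4,1,-2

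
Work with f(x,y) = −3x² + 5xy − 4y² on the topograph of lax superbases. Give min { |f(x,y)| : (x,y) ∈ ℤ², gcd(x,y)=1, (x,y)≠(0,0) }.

translate: b→1 (≡-5 mod 6), so (3,-5,4)→(3,1,2)
flip: (3,1,2)→(2,-1,3)
reduced (well bottom): (2,-1,3) with a≤c, −a<b≤a
well minimum |f| = |-2| = 2 (negative-definite)

2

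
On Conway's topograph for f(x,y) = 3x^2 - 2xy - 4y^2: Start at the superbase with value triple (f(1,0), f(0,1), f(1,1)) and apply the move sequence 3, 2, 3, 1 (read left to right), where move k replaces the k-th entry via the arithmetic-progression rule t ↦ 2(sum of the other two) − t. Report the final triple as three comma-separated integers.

start (3,-4,-3) = (f(1,0),f(0,1),f(1,1))
replace slot 3: 2·(3+(-4)) − (-3) = 1 → (3,-4,1)
replace slot 2: 2·(3+1) − (-4) = 12 → (3,12,1)
replace slot 3: 2·(3+12) − 1 = 29 → (3,12,29)
replace slot 1: 2·(12+29) − 3 = 79 → (79,12,29)

79,12,29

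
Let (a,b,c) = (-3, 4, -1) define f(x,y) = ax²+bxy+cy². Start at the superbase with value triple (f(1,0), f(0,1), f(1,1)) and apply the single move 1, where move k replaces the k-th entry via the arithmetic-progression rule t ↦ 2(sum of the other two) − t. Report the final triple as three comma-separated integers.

start (-3,-1,0) = (f(1,0),f(0,1),f(1,1))
replace slot 1: 2·((-1)+0) − (-3) = 1 → (1,-1,0)

1,-1,0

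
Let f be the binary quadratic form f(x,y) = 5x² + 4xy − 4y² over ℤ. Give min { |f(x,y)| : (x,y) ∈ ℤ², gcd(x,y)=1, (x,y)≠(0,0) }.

river: ρ → (-4,4,5)
river: ρ → (5,6,-3)
river: ρ → (-3,6,5)
river: ρ → (5,4,-4)
closes: descent 0, river 4
min |a| on river = 3

3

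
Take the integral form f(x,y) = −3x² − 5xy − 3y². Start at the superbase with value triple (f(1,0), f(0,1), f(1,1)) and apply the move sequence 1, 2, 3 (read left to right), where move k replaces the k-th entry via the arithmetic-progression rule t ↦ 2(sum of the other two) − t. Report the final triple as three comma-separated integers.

start (-3,-3,-11) = (f(1,0),f(0,1),f(1,1))
replace slot 1: 2·((-3)+(-11)) − (-3) = -25 → (-25,-3,-11)
replace slot 2: 2·((-25)+(-11)) − (-3) = -69 → (-25,-69,-11)
replace slot 3: 2·((-25)+(-69)) − (-11) = -177 → (-25,-69,-177)

-25,-69,-177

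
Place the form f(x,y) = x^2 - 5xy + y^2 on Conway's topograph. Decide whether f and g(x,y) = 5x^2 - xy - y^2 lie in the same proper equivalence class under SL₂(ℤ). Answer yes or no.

D₁ = 21, D₂ = 21
river cycle of f (length 2): (1, 3, -3), (-3, 3, 1)
river cycle of g (length 2): (-1, 3, 3), (3, 3, -1)
cycles differ ⇒ inequivalent

no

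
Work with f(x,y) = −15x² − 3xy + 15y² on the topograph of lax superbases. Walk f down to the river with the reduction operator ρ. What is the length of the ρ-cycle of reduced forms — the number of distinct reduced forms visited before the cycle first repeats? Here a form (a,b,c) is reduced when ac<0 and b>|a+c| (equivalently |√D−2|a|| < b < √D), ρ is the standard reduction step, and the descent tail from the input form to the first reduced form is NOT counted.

D = 909, ⌊√D⌋ = 30
descent: ρ → (15,3,-15)  [lands on river]
river: ρ → (-15,27,3)
river: ρ → (3,27,-15)
river: ρ → (-15,3,15)
river: ρ → (15,27,-3)
river: ρ → (-3,27,15)
ρ-cycle length = 6 (tail of 1 descent step not counted)

6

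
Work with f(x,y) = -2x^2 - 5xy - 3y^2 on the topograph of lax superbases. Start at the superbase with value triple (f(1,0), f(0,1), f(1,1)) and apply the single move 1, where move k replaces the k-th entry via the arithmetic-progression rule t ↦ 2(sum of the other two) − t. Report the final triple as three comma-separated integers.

start (-2,-3,-10) = (f(1,0),f(0,1),f(1,1))
replace slot 1: 2·((-3)+(-10)) − (-2) = -24 → (-24,-3,-10)

-24,-3,-10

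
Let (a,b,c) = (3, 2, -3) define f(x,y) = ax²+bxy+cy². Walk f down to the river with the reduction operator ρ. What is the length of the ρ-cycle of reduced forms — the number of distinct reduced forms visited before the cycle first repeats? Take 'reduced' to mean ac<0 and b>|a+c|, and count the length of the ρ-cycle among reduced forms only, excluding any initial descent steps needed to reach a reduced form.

D = 40, ⌊√D⌋ = 6
river: ρ → (-3,4,2)
river: ρ → (2,4,-3)
river: ρ → (-3,2,3)
river: ρ → (3,4,-2)
river: ρ → (-2,4,3)
river: ρ → (3,2,-3)
ρ-cycle length = 6 (tail of 0 descent steps not counted)

6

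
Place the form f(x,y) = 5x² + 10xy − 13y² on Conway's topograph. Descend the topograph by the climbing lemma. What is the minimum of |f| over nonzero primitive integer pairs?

river: ρ → (-13,16,2)
river: ρ → (2,16,-13)
river: ρ → (-13,10,5)
river: ρ → (5,10,-13)
closes: descent 0, river 4
min |a| on river = 2

2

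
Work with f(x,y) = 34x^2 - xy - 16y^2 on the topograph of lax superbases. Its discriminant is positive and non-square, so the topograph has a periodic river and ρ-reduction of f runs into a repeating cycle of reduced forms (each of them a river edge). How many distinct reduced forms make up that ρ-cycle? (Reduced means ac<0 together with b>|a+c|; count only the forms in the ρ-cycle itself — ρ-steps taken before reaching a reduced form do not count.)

D = 2177, ⌊√D⌋ = 46
descent: ρ → (-16,33,17)  [lands on river]
river: ρ → (17,35,-14)
river: ρ → (-14,21,31)
river: ρ → (31,41,-4)
river: ρ → (-4,39,41)
river: ρ → (41,43,-2)
river: ρ → (-2,45,19)
river: ρ → (19,31,-16)
ρ-cycle length = 8 (tail of 1 descent step not counted)

8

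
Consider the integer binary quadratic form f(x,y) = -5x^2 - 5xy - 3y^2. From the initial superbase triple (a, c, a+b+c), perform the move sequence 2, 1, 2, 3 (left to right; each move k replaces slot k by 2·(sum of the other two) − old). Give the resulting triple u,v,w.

start (-5,-3,-13) = (f(1,0),f(0,1),f(1,1))
replace slot 2: 2·((-5)+(-13)) − (-3) = -33 → (-5,-33,-13)
replace slot 1: 2·((-33)+(-13)) − (-5) = -87 → (-87,-33,-13)
replace slot 2: 2·((-87)+(-13)) − (-33) = -167 → (-87,-167,-13)
replace slot 3: 2·((-87)+(-167)) − (-13) = -495 → (-87,-167,-495)

-87,-167,-495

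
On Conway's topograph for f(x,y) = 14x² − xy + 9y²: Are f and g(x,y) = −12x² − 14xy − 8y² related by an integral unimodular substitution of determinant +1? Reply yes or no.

D₁ = -503, D₂ = -188
discriminants differ ⇒ not SL₂(ℤ)-equivalent

no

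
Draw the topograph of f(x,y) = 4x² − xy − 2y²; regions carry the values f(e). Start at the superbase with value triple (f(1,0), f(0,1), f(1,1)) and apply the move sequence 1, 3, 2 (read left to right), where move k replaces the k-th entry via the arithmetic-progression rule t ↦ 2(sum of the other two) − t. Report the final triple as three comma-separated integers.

start (4,-2,1) = (f(1,0),f(0,1),f(1,1))
replace slot 1: 2·((-2)+1) − 4 = -6 → (-6,-2,1)
replace slot 3: 2·((-6)+(-2)) − 1 = -17 → (-6,-2,-17)
replace slot 2: 2·((-6)+(-17)) − (-2) = -44 → (-6,-44,-17)

-6,-44,-17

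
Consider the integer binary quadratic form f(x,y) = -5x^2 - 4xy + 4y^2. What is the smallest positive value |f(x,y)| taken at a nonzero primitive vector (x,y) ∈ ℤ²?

descent: ρ → (4,4,-5)  [lands on river]
river: ρ → (-5,6,3)
river: ρ → (3,6,-5)
river: ρ → (-5,4,4)
closes: descent 1, river 4
min |a| on river = 3

3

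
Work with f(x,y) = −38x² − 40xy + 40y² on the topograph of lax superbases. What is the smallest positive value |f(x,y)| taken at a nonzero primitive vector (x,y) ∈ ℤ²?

descent: ρ → (40,40,-38)  [lands on river]
river: ρ → (-38,36,42)
river: ρ → (42,48,-32)
river: ρ → (-32,80,10)
river: ρ → (10,80,-32)
river: ρ → (-32,48,42)
river: ρ → (42,36,-38)
river: ρ → (-38,40,40)
closes: descent 1, river 8
min |a| on river = 10

10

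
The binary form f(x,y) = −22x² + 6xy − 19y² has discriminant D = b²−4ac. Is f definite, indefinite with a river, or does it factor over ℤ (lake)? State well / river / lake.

D = b²−4ac = 6² − 4·(-22)·(-19) = -1636
D < 0 ⇒ definite ⇒ every region one sign ⇒ single well

well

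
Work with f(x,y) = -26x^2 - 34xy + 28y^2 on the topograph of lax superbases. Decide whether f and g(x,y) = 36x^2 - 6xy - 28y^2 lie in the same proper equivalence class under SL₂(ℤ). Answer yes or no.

D₁ = 4068, D₂ = 4068
river cycle of f (length 28): (28, 34, -26), (-26, 18, 36), (36, 54, -8), (-8, 58, 22), (22, 30, -36), (-36, 42, 16), (16, 54, -18), (-18, 54, 16), (16, 42, -36), (-36, 30, 22), … (18 more)
river cycle of g (length 28): (-28, 62, 2), (2, 62, -28), (-28, 50, 14), (14, 62, -4), (-4, 58, 44), (44, 30, -18), (-18, 42, 32), (32, 22, -28), (-28, 34, 26), (26, 18, -36), … (18 more)
cycles differ ⇒ inequivalent

no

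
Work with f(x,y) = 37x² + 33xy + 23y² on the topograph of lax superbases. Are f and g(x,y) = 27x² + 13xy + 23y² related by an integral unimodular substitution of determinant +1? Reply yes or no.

D₁ = -2315, D₂ = -2315
f: flip: (37,33,23)→(23,-33,37)
f: translate: b→13 (≡-33 mod 46), so (23,-33,37)→(23,13,27)
f: reduced (well bottom): (23,13,27) with a≤c, −a<b≤a
g: flip: (27,13,23)→(23,-13,27)
g: reduced (well bottom): (23,-13,27) with a≤c, −a<b≤a
reduced forms (23, 13, 27) vs (23, -13, 27) ⇒ inequivalent

no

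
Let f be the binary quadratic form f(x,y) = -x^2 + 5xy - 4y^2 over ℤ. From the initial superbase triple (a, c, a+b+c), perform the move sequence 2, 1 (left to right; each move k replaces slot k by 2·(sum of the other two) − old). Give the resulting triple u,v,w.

start (-1,-4,0) = (f(1,0),f(0,1),f(1,1))
replace slot 2: 2·((-1)+0) − (-4) = 2 → (-1,2,0)
replace slot 1: 2·(2+0) − (-1) = 5 → (5,2,0)

5,2,0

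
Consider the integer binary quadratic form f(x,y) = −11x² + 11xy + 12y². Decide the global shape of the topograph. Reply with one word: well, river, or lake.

D = b²−4ac = 11² − 4·(-11)·12 = 649
D > 0 non-square ⇒ indefinite ⇒ periodic river

river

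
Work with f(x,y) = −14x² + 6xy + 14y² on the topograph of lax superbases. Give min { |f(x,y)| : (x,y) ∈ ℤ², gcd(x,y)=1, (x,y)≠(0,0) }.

river: ρ → (14,22,-6)
river: ρ → (-6,26,6)
river: ρ → (6,22,-14)
river: ρ → (-14,6,14)
closes: descent 0, river 4
min |a| on river = 6

6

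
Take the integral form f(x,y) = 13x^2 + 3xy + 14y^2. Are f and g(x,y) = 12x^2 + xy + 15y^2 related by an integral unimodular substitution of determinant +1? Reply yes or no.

D₁ = -719, D₂ = -719
f: reduced (well bottom): (13,3,14) with a≤c, −a<b≤a
g: reduced (well bottom): (12,1,15) with a≤c, −a<b≤a
reduced forms (13, 3, 14) vs (12, 1, 15) ⇒ inequivalent

no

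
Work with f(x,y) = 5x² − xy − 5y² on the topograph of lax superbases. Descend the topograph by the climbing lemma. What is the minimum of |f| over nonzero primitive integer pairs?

descent: ρ → (-5,1,5)  [lands on river]
river: ρ → (5,9,-1)
river: ρ → (-1,9,5)
river: ρ → (5,1,-5)
river: ρ → (-5,9,1)
river: ρ → (1,9,-5)
closes: descent 1, river 6
min |a| on river = 1

1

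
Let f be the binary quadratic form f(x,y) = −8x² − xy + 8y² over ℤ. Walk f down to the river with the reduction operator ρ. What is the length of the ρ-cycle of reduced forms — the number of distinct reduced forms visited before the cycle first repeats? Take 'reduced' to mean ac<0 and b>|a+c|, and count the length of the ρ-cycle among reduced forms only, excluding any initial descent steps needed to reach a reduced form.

D = 257, ⌊√D⌋ = 16
descent: ρ → (8,1,-8)  [lands on river]
river: ρ → (-8,15,1)
river: ρ → (1,15,-8)
river: ρ → (-8,1,8)
river: ρ → (8,15,-1)
river: ρ → (-1,15,8)
ρ-cycle length = 6 (tail of 1 descent step not counted)

6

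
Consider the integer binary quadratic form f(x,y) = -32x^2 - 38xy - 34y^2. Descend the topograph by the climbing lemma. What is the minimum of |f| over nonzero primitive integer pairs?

translate: b→-26 (≡38 mod 64), so (32,38,34)→(32,-26,28)
flip: (32,-26,28)→(28,26,32)
reduced (well bottom): (28,26,32) with a≤c, −a<b≤a
well minimum |f| = |-28| = 28 (negative-definite)

28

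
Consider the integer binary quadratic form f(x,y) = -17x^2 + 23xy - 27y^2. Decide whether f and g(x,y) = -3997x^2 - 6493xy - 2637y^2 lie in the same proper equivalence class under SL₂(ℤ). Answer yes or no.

D₁ = -1307, D₂ = -1307
f is negative-definite; reduce −f:
−f: translate: b→11 (≡-23 mod 34), so (17,-23,27)→(17,11,21)
−f: reduced (well bottom): (17,11,21) with a≤c, −a<b≤a
flip sign back: reduced form of f is (-17,-11,-21)
g is negative-definite; reduce −g:
−g: translate: b→-1501 (≡6493 mod 7994), so (3997,6493,2637)→(3997,-1501,141)
−g: flip: (3997,-1501,141)→(141,1501,3997)
−g: translate: b→91 (≡1501 mod 282), so (141,1501,3997)→(141,91,17)
−g: flip: (141,91,17)→(17,-91,141)
−g: translate: b→11 (≡-91 mod 34), so (17,-91,141)→(17,11,21)
−g: reduced (well bottom): (17,11,21) with a≤c, −a<b≤a
flip sign back: reduced form of g is (-17,-11,-21)
reduced forms (-17, -11, -21) vs (-17, -11, -21) ⇒ equivalent

yes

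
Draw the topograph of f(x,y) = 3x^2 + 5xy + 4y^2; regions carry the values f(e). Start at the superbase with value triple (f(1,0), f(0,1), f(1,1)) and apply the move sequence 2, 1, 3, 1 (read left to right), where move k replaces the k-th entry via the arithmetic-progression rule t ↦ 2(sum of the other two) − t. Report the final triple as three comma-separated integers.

start (3,4,12) = (f(1,0),f(0,1),f(1,1))
replace slot 2: 2·(3+12) − 4 = 26 → (3,26,12)
replace slot 1: 2·(26+12) − 3 = 73 → (73,26,12)
replace slot 3: 2·(73+26) − 12 = 186 → (73,26,186)
replace slot 1: 2·(26+186) − 73 = 351 → (351,26,186)

351,26,186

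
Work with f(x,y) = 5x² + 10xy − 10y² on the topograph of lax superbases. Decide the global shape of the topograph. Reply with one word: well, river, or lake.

D = b²−4ac = 10² − 4·5·(-10) = 300
D > 0 non-square ⇒ indefinite ⇒ periodic river

river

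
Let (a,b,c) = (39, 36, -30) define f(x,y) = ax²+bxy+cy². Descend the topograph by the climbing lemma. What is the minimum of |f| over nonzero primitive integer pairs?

river: ρ → (-30,24,45)
river: ρ → (45,66,-9)
river: ρ → (-9,60,66)
river: ρ → (66,72,-3)
river: ρ → (-3,72,66)
river: ρ → (66,60,-9)
river: ρ → (-9,66,45)
river: ρ → (45,24,-30)
river: ρ → (-30,36,39)
river: ρ → (39,42,-27)
river: ρ → (-27,66,15)
river: ρ → (15,54,-51)
river: ρ → (-51,48,18)
river: ρ → (18,60,-33)
river: ρ → (-33,72,6)
river: ρ → (6,72,-33)
river: ρ → (-33,60,18)
river: ρ → (18,48,-51)
river: ρ → (-51,54,15)
river: ρ → (15,66,-27)
river: ρ → (-27,42,39)
river: ρ → (39,36,-30)
closes: descent 0, river 22
min |a| on river = 3

3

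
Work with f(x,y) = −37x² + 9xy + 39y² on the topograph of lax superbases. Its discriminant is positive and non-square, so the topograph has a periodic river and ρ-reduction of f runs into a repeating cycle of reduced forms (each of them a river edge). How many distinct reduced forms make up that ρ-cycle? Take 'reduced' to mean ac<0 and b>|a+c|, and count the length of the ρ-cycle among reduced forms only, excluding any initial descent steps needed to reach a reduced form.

D = 5853, ⌊√D⌋ = 76
river: ρ → (39,69,-7)
river: ρ → (-7,71,29)
river: ρ → (29,45,-33)
river: ρ → (-33,21,41)
river: ρ → (41,61,-13)
river: ρ → (-13,69,21)
river: ρ → (21,57,-31)
river: ρ → (-31,67,11)
river: ρ → (11,65,-37)
river: ρ → (-37,9,39)
ρ-cycle length = 10 (tail of 0 descent steps not counted)

10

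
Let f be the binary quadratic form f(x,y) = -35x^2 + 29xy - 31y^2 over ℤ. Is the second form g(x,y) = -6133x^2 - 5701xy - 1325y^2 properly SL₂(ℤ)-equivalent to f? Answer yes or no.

D₁ = -3499, D₂ = -3499
f is negative-definite; reduce −f:
−f: flip: (35,-29,31)→(31,29,35)
−f: reduced (well bottom): (31,29,35) with a≤c, −a<b≤a
flip sign back: reduced form of f is (-31,-29,-35)
g is negative-definite; reduce −g:
−g: flip: (6133,5701,1325)→(1325,-5701,6133)
−g: translate: b→-401 (≡-5701 mod 2650), so (1325,-5701,6133)→(1325,-401,31)
−g: flip: (1325,-401,31)→(31,401,1325)
−g: translate: b→29 (≡401 mod 62), so (31,401,1325)→(31,29,35)
−g: reduced (well bottom): (31,29,35) with a≤c, −a<b≤a
flip sign back: reduced form of g is (-31,-29,-35)
reduced forms (-31, -29, -35) vs (-31, -29, -35) ⇒ equivalent

yes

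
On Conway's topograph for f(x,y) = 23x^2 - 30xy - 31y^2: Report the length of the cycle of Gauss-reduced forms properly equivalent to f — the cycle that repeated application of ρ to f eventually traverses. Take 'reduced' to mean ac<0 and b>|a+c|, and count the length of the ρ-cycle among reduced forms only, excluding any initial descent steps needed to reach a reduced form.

D = 3752, ⌊√D⌋ = 61
descent: ρ → (-31,30,23)  [lands on river]
river: ρ → (23,16,-38)
river: ρ → (-38,60,1)
river: ρ → (1,60,-38)
river: ρ → (-38,16,23)
river: ρ → (23,30,-31)
river: ρ → (-31,32,22)
river: ρ → (22,56,-7)
river: ρ → (-7,56,22)
river: ρ → (22,32,-31)
ρ-cycle length = 10 (tail of 1 descent step not counted)

10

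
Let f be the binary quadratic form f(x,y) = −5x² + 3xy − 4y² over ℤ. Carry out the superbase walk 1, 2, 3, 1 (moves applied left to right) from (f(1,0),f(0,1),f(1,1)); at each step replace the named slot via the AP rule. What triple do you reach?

start (-5,-4,-6) = (f(1,0),f(0,1),f(1,1))
replace slot 1: 2·((-4)+(-6)) − (-5) = -15 → (-15,-4,-6)
replace slot 2: 2·((-15)+(-6)) − (-4) = -38 → (-15,-38,-6)
replace slot 3: 2·((-15)+(-38)) − (-6) = -100 → (-15,-38,-100)
replace slot 1: 2·((-38)+(-100)) − (-15) = -261 → (-261,-38,-100)

-261,-38,-100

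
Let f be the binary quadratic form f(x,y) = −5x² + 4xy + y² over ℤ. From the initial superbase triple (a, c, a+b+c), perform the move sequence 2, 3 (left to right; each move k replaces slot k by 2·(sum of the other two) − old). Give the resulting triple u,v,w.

start (-5,1,0) = (f(1,0),f(0,1),f(1,1))
replace slot 2: 2·((-5)+0) − 1 = -11 → (-5,-11,0)
replace slot 3: 2·((-5)+(-11)) − 0 = -32 → (-5,-11,-32)

-5,-11,-32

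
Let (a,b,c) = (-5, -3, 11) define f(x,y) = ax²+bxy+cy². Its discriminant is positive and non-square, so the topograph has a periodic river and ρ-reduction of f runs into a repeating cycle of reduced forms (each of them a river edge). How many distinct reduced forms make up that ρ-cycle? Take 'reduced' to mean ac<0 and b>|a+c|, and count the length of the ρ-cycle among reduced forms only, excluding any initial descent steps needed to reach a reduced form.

D = 229, ⌊√D⌋ = 15
descent: ρ → (11,3,-5)
descent: ρ → (-5,7,9)  [lands on river]
river: ρ → (9,11,-3)
river: ρ → (-3,13,5)
river: ρ → (5,7,-9)
river: ρ → (-9,11,3)
river: ρ → (3,13,-5)
ρ-cycle length = 6 (tail of 2 descent steps not counted)

6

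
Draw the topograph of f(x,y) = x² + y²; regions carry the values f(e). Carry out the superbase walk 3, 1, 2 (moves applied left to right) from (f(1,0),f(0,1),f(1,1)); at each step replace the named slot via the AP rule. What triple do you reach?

start (1,1,2) = (f(1,0),f(0,1),f(1,1))
replace slot 3: 2·(1+1) − 2 = 2 → (1,1,2)
replace slot 1: 2·(1+2) − 1 = 5 → (5,1,2)
replace slot 2: 2·(5+2) − 1 = 13 → (5,13,2)

5,13,2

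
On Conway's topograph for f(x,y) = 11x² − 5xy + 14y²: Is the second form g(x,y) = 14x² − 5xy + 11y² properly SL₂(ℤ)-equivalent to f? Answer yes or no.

D₁ = -591, D₂ = -591
f: reduced (well bottom): (11,-5,14) with a≤c, −a<b≤a
g: flip: (14,-5,11)→(11,5,14)
g: reduced (well bottom): (11,5,14) with a≤c, −a<b≤a
reduced forms (11, -5, 14) vs (11, 5, 14) ⇒ inequivalent

no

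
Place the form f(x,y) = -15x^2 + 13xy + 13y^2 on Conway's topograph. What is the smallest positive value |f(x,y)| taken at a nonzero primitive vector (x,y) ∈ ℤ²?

river: ρ → (13,13,-15)
river: ρ → (-15,17,11)
river: ρ → (11,27,-5)
river: ρ → (-5,23,21)
river: ρ → (21,19,-7)
river: ρ → (-7,23,15)
river: ρ → (15,7,-15)
river: ρ → (-15,23,7)
river: ρ → (7,19,-21)
river: ρ → (-21,23,5)
river: ρ → (5,27,-11)
river: ρ → (-11,17,15)
river: ρ → (15,13,-13)
river: ρ → (-13,13,15)
river: ρ → (15,17,-11)
river: ρ → (-11,27,5)
river: ρ → (5,23,-21)
river: ρ → (-21,19,7)
river: ρ → (7,23,-15)
river: ρ → (-15,7,15)
river: ρ → (15,23,-7)
river: ρ → (-7,19,21)
river: ρ → (21,23,-5)
river: ρ → (-5,27,11)
river: ρ → (11,17,-15)
river: ρ → (-15,13,13)
closes: descent 0, river 26
min |a| on river = 5

5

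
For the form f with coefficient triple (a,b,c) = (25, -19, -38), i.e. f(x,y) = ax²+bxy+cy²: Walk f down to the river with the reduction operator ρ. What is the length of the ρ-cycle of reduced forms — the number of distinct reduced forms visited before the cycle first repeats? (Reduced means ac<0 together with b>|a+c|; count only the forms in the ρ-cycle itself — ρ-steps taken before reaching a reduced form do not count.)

D = 4161, ⌊√D⌋ = 64
descent: ρ → (-38,19,25)  [lands on river]
river: ρ → (25,31,-32)
river: ρ → (-32,33,24)
river: ρ → (24,63,-2)
river: ρ → (-2,61,55)
river: ρ → (55,49,-8)
river: ρ → (-8,63,6)
river: ρ → (6,57,-38)
ρ-cycle length = 8 (tail of 1 descent step not counted)

8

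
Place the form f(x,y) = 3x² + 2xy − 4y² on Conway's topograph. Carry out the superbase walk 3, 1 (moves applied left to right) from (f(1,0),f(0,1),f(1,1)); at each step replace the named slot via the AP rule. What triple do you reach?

start (3,-4,1) = (f(1,0),f(0,1),f(1,1))
replace slot 3: 2·(3+(-4)) − 1 = -3 → (3,-4,-3)
replace slot 1: 2·((-4)+(-3)) − 3 = -17 → (-17,-4,-3)

-17,-4,-3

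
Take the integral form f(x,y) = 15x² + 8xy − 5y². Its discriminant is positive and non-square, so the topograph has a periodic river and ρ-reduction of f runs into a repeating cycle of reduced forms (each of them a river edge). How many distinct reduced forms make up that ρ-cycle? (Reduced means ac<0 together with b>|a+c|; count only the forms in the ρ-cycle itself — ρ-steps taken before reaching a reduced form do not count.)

D = 364, ⌊√D⌋ = 19
descent: ρ → (-5,12,11)  [lands on river]
river: ρ → (11,10,-6)
river: ρ → (-6,14,7)
river: ρ → (7,14,-6)
river: ρ → (-6,10,11)
river: ρ → (11,12,-5)
river: ρ → (-5,18,2)
river: ρ → (2,18,-5)
ρ-cycle length = 8 (tail of 1 descent step not counted)

8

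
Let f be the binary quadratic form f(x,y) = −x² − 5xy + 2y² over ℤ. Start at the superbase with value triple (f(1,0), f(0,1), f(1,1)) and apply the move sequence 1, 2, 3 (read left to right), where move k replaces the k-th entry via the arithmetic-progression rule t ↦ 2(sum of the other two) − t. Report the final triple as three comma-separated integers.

start (-1,2,-4) = (f(1,0),f(0,1),f(1,1))
replace slot 1: 2·(2+(-4)) − (-1) = -3 → (-3,2,-4)
replace slot 2: 2·((-3)+(-4)) − 2 = -16 → (-3,-16,-4)
replace slot 3: 2·((-3)+(-16)) − (-4) = -34 → (-3,-16,-34)

-3,-16,-34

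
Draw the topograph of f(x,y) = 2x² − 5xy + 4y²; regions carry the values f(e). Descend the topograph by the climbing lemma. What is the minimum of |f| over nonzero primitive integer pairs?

translate: b→-1 (≡-5 mod 4), so (2,-5,4)→(2,-1,1)
flip: (2,-1,1)→(1,1,2)
reduced (well bottom): (1,1,2) with a≤c, −a<b≤a
well minimum = a = 1

1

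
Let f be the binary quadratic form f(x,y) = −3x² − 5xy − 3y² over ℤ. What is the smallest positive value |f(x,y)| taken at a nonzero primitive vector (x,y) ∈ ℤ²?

translate: b→-1 (≡5 mod 6), so (3,5,3)→(3,-1,1)
flip: (3,-1,1)→(1,1,3)
reduced (well bottom): (1,1,3) with a≤c, −a<b≤a
well minimum |f| = |-1| = 1 (negative-definite)

1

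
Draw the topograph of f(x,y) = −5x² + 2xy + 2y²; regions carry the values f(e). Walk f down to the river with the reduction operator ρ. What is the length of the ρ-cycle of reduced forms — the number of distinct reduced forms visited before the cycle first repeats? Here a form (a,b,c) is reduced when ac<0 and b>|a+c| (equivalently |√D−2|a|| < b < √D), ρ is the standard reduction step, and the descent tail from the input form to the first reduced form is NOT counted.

D = 44, ⌊√D⌋ = 6
descent: ρ → (2,6,-1)  [lands on river]
river: ρ → (-1,6,2)
ρ-cycle length = 2 (tail of 1 descent step not counted)

2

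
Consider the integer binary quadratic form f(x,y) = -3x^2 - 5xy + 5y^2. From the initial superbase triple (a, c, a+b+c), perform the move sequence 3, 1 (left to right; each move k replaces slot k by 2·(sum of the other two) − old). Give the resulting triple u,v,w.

start (-3,5,-3) = (f(1,0),f(0,1),f(1,1))
replace slot 3: 2·((-3)+5) − (-3) = 7 → (-3,5,7)
replace slot 1: 2·(5+7) − (-3) = 27 → (27,5,7)

27,5,7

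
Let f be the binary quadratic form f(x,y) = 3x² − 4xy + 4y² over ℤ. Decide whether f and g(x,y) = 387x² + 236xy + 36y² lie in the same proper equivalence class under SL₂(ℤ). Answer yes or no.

D₁ = -32, D₂ = -32
f: translate: b→2 (≡-4 mod 6), so (3,-4,4)→(3,2,3)
f: reduced (well bottom): (3,2,3) with a≤c, −a<b≤a
g: flip: (387,236,36)→(36,-236,387)
g: translate: b→-20 (≡-236 mod 72), so (36,-236,387)→(36,-20,3)
g: flip: (36,-20,3)→(3,20,36)
g: translate: b→2 (≡20 mod 6), so (3,20,36)→(3,2,3)
g: reduced (well bottom): (3,2,3) with a≤c, −a<b≤a
reduced forms (3, 2, 3) vs (3, 2, 3) ⇒ equivalent

yes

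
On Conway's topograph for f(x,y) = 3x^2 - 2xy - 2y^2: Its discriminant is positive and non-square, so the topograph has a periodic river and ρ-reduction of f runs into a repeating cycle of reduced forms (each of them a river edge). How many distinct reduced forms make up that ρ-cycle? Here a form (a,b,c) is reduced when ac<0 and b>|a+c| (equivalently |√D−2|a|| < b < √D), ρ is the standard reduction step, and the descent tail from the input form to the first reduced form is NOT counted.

D = 28, ⌊√D⌋ = 5
descent: ρ → (-2,2,3)  [lands on river]
river: ρ → (3,4,-1)
river: ρ → (-1,4,3)
river: ρ → (3,2,-2)
ρ-cycle length = 4 (tail of 1 descent step not counted)

4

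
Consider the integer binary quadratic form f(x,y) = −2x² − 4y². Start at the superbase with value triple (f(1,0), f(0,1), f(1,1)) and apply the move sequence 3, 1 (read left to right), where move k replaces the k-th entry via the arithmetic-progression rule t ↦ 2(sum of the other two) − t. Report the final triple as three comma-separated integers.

start (-2,-4,-6) = (f(1,0),f(0,1),f(1,1))
replace slot 3: 2·((-2)+(-4)) − (-6) = -6 → (-2,-4,-6)
replace slot 1: 2·((-4)+(-6)) − (-2) = -18 → (-18,-4,-6)

-18,-4,-6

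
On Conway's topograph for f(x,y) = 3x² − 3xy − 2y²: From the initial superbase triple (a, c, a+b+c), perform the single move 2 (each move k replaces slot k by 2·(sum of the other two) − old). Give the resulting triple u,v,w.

start (3,-2,-2) = (f(1,0),f(0,1),f(1,1))
replace slot 2: 2·(3+(-2)) − (-2) = 4 → (3,4,-2)

3,4,-2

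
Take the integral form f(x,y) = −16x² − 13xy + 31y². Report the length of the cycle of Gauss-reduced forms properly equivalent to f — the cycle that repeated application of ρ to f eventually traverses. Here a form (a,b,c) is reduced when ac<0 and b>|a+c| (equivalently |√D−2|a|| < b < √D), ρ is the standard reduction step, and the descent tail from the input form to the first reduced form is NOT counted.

D = 2153, ⌊√D⌋ = 46
descent: ρ → (31,13,-16)
descent: ρ → (-16,19,28)  [lands on river]
river: ρ → (28,37,-7)
river: ρ → (-7,33,38)
river: ρ → (38,43,-2)
river: ρ → (-2,45,16)
river: ρ → (16,19,-28)
river: ρ → (-28,37,7)
river: ρ → (7,33,-38)
river: ρ → (-38,43,2)
river: ρ → (2,45,-16)
ρ-cycle length = 10 (tail of 2 descent steps not counted)

10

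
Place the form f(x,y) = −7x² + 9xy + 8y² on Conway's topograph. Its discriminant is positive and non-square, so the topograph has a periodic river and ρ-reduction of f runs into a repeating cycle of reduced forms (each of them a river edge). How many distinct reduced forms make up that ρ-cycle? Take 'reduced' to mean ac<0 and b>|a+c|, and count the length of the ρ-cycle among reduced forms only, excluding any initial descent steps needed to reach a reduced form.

D = 305, ⌊√D⌋ = 17
river: ρ → (8,7,-8)
river: ρ → (-8,9,7)
river: ρ → (7,5,-10)
river: ρ → (-10,15,2)
river: ρ → (2,17,-2)
river: ρ → (-2,15,10)
river: ρ → (10,5,-7)
river: ρ → (-7,9,8)
ρ-cycle length = 8 (tail of 0 descent steps not counted)

8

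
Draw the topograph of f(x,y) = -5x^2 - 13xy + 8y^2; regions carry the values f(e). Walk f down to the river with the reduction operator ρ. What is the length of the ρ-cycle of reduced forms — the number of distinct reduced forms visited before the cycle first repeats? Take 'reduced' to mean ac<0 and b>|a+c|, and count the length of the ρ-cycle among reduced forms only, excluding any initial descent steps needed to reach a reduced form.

D = 329, ⌊√D⌋ = 18
descent: ρ → (8,13,-5)  [lands on river]
river: ρ → (-5,17,2)
river: ρ → (2,15,-13)
river: ρ → (-13,11,4)
river: ρ → (4,13,-10)
river: ρ → (-10,7,7)
river: ρ → (7,7,-10)
river: ρ → (-10,13,4)
river: ρ → (4,11,-13)
river: ρ → (-13,15,2)
river: ρ → (2,17,-5)
river: ρ → (-5,13,8)
river: ρ → (8,3,-10)
river: ρ → (-10,17,1)
river: ρ → (1,17,-10)
river: ρ → (-10,3,8)
ρ-cycle length = 16 (tail of 1 descent step not counted)

16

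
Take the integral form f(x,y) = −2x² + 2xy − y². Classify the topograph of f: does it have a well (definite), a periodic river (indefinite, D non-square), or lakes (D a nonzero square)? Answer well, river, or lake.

D = b²−4ac = 2² − 4·(-2)·(-1) = -4
D < 0 ⇒ definite ⇒ every region one sign ⇒ single well

well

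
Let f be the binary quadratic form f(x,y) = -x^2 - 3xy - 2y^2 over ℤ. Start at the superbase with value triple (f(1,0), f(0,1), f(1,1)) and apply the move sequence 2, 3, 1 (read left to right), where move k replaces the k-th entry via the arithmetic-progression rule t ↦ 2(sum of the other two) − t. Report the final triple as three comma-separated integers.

start (-1,-2,-6) = (f(1,0),f(0,1),f(1,1))
replace slot 2: 2·((-1)+(-6)) − (-2) = -12 → (-1,-12,-6)
replace slot 3: 2·((-1)+(-12)) − (-6) = -20 → (-1,-12,-20)
replace slot 1: 2·((-12)+(-20)) − (-1) = -63 → (-63,-12,-20)

-63,-12,-20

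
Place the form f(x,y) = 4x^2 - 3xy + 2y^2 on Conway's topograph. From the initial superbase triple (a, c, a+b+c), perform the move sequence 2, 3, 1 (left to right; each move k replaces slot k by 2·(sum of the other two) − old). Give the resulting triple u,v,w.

start (4,2,3) = (f(1,0),f(0,1),f(1,1))
replace slot 2: 2·(4+3) − 2 = 12 → (4,12,3)
replace slot 3: 2·(4+12) − 3 = 29 → (4,12,29)
replace slot 1: 2·(12+29) − 4 = 78 → (78,12,29)

78,12,29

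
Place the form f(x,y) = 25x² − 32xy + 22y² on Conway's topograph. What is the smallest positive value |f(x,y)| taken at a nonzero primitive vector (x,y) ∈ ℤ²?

translate: b→18 (≡-32 mod 50), so (25,-32,22)→(25,18,15)
flip: (25,18,15)→(15,-18,25)
translate: b→12 (≡-18 mod 30), so (15,-18,25)→(15,12,22)
reduced (well bottom): (15,12,22) with a≤c, −a<b≤a
well minimum = a = 15

15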